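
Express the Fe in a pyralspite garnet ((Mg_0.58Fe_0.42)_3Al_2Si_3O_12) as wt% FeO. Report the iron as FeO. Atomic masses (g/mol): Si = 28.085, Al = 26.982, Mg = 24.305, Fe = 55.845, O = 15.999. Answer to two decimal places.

20.44 wt%

M((Mg_0.58Fe_0.42)_3Al_2Si_3O_12) = 442.862 g/mol; M(FeO) = 71.844 g/mol.
Moles FeO per formula unit = 1.26 Fe ÷ 1 = 1.2600.
FeO fraction = (1.2600 × 71.844) / 442.862 = 90.523/442.862 = 0.2044.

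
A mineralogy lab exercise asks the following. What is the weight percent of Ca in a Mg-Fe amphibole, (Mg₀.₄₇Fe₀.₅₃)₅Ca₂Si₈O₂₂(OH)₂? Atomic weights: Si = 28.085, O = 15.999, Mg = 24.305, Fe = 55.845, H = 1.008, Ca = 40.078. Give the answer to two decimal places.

8.95 wt%

M((Mg₀.₄₇Fe₀.₅₃)₅Ca₂Si₈O₂₂(OH)₂) = 895.934 g/mol.
Ca contributes 2 × 40.078 = 80.156 g per mole.
80.156/895.934 = 0.0895 → 8.95%.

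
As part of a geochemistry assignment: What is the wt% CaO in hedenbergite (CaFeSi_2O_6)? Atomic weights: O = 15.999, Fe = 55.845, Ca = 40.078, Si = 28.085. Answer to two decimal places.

Molar mass of CaFeSi_2O_6 = 1*40.078 + 1*55.845 + 2*28.085 + 6*15.999 = 248.087 g/mol.
Each formula unit contains 1 Ca, equivalent to 1/1 = 1.0000 mol CaO.
M(CaO) = 1×40.078 + 1×15.999 = 56.077 g/mol.
Mass of CaO per formula unit = 1.0000 × 56.077 = 56.077 g.
CaO wt% = 56.077 / 248.087 × 100 = 22.60%.

22.60 wt%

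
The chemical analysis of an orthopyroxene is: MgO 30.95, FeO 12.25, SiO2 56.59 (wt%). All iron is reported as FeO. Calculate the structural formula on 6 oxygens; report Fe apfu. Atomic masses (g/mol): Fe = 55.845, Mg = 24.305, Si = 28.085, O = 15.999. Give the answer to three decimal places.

30.95 wt% MgO ÷ 40.304 g/mol = 0.76791 mol, giving 0.76791 Mg and 0.76791 O.
12.25 wt% FeO ÷ 71.844 g/mol = 0.17051 mol, giving 0.17051 Fe and 0.17051 O.
56.59 wt% SiO2 ÷ 60.083 g/mol = 0.94186 mol, giving 0.94186 Si and 1.88372 O.
Oxygen sums to 2.82214; scaling by 6/2.82214 = 2.12605 puts the formula on 6 O.
Fe: 0.17051 × 2.12605 = 0.363 atoms per formula unit.

0.363 Fe apfu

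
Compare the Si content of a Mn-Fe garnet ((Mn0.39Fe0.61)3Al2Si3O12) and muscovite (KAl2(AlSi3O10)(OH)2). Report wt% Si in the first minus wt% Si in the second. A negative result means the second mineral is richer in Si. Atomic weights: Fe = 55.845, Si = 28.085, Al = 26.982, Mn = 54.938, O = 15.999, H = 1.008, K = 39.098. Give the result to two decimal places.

-4.19 percentage points

Si in (Mn0.39Fe0.61)3Al2Si3O12: molar mass 496.681 g/mol; 3×28.085 = 84.255 g → 16.96 wt%.
Si in KAl2(AlSi3O10)(OH)2: molar mass 398.303 g/mol; 3×28.085 = 84.255 g → 21.15 wt%.
Difference = 16.96 − 21.15 = -4.19 percentage points.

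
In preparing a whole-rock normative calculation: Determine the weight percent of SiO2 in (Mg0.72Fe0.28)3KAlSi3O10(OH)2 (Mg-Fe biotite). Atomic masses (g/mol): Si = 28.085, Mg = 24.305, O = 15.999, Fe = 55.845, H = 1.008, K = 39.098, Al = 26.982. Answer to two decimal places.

40.62 wt%

Formula mass = 443.748 g/mol.
3 Si → 3.0000 mol SiO2 per formula unit; M(SiO2) = 60.083, so SiO2 mass = 180.249 g.
180.249/443.748 × 100 = 40.62 wt%.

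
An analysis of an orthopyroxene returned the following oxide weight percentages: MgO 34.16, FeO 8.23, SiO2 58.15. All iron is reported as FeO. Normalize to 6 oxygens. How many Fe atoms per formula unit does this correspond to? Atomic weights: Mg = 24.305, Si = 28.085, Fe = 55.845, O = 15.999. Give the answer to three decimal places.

0.237 Fe apfu

34.16 wt% MgO ÷ 40.304 g/mol = 0.84756 mol, giving 0.84756 Mg and 0.84756 O.
8.23 wt% FeO ÷ 71.844 g/mol = 0.11455 mol, giving 0.11455 Fe and 0.11455 O.
58.15 wt% SiO2 ÷ 60.083 g/mol = 0.96783 mol, giving 0.96783 Si and 1.93566 O.
Oxygen sums to 2.89777; scaling by 6/2.89777 = 2.07056 puts the formula on 6 O.
Fe: 0.11455 × 2.07056 = 0.237 atoms per formula unit.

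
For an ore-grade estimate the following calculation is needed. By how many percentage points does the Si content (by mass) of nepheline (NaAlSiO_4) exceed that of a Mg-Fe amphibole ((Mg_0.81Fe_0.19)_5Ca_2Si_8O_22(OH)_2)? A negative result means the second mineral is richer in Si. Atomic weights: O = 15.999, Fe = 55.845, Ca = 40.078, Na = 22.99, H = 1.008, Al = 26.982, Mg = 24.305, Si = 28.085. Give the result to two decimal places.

Si in NaAlSiO_4: molar mass 142.053 g/mol; 1×28.085 = 28.085 g → 19.77 wt%.
Si in (Mg_0.81Fe_0.19)_5Ca_2Si_8O_22(OH)_2: molar mass 842.316 g/mol; 8×28.085 = 224.680 g → 26.67 wt%.
Difference = 19.77 − 26.67 = -6.90 percentage points.

-6.90 percentage points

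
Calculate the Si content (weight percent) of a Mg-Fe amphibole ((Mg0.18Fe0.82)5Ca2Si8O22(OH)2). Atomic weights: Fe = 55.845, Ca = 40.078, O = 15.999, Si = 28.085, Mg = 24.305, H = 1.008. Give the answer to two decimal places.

Molar mass of (Mg0.18Fe0.82)5Ca2Si8O22(OH)2: 0.90·24.305 + 4.10·55.845 + 2·40.078 + 8·28.085 + 24·15.999 + 2·1.008 = 941.667 g/mol.
Mass of Si per formula unit: 8 × 28.085 = 224.680 g.
Weight fraction Si = 224.680 / 941.667 = 0.2386.

23.86 weight percent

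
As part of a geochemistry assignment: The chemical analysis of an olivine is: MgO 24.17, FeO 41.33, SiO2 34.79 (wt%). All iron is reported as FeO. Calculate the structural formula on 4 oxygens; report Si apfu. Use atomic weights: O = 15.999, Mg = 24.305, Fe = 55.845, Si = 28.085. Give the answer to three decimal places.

MgO: 24.17/40.304 = 0.59969 mol → 0.59969 mol Mg, 0.59969 mol O.
FeO: 41.33/71.844 = 0.57527 mol → 0.57527 mol Fe, 0.57527 mol O.
SiO2: 34.79/60.083 = 0.57903 mol → 0.57903 mol Si, 1.15806 mol O.
Total oxygen = 2.33302 mol. Normalization factor = 4/2.33302 = 1.71452.
Si per 4 O = 0.57903 × 1.71452 = 0.993.

0.993 Si apfu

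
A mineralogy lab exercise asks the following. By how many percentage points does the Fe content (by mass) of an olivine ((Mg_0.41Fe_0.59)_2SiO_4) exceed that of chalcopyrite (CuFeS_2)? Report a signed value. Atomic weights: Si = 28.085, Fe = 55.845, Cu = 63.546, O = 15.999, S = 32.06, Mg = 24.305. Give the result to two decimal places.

6.61 percentage points

First mineral: 65.897 g Fe in 177.908 g formula = 37.04 wt% Fe.
Second mineral: 55.845 g Fe in 183.511 g formula = 30.43 wt% Fe.
37.04% − 30.43% gives a difference of 6.61 percentage points.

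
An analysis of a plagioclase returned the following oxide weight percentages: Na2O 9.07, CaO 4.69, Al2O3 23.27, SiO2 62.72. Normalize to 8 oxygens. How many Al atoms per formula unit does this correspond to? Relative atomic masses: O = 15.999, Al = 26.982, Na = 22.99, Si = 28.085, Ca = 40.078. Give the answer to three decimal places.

Na2O (M=61.979): mol = 0.14634; Na = 0.29268, O = 0.14634.
CaO (M=56.077): mol = 0.08364; Ca = 0.08364, O = 0.08364.
Al2O3 (M=101.961): mol = 0.22822; Al = 0.45644, O = 0.68466.
SiO2 (M=60.083): mol = 1.04389; Si = 1.04389, O = 2.08778.
ΣO = 3.00242; factor = 8/ΣO = 2.66452.
Al apfu = 0.45644 × 2.66452 = 1.216.

1.216 Al apfu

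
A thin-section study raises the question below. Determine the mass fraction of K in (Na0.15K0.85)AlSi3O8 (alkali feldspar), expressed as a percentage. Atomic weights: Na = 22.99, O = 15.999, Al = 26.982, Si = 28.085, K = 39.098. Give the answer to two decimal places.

12.04 wt%

M((Na0.15K0.85)AlSi3O8) = 275.911 g/mol.
K contributes 0.85 × 39.098 = 33.233 g per mole.
33.233/275.911 = 0.1204 → 12.04%.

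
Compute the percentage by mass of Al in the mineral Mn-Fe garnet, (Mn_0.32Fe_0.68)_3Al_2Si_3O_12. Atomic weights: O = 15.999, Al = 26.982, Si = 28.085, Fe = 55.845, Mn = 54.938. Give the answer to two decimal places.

10.86 weight percent

Molar mass of (Mn_0.32Fe_0.68)_3Al_2Si_3O_12: 0.96*54.938 + 2.04*55.845 + 2*26.982 + 3*28.085 + 12*15.999 = 496.871 g/mol.
Mass of Al per formula unit: 2 × 26.982 = 53.964 g.
Weight fraction Al = 53.964 / 496.871 = 0.1086.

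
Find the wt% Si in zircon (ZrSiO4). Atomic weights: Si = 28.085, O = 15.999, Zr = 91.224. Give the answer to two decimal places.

M(ZrSiO4) = 183.305 g/mol.
Si contributes 1 × 28.085 = 28.085 g per mole.
28.085/183.305 = 0.1532 → 15.32%.

15.32 wt%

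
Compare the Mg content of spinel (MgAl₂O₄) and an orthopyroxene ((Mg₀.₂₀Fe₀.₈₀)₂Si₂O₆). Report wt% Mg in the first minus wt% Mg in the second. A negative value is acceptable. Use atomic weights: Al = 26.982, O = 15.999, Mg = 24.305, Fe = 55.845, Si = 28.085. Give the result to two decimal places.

M(MgAl₂O₄) = 142.265 g/mol, so wt% Mg = 24.305/142.265 × 100 = 17.08%.
M((Mg₀.₂₀Fe₀.₈₀)₂Si₂O₆) = 251.238 g/mol, so wt% Mg = 9.722/251.238 × 100 = 3.87%.
17.08 − 3.87 = 13.21 pp.

13.21 percentage points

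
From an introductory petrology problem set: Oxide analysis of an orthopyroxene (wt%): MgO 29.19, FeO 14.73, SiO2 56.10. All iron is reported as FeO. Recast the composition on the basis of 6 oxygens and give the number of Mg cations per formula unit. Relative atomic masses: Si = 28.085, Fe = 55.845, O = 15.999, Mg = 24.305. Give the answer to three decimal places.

MgO (M=40.304): mol = 0.72425; Mg = 0.72425, O = 0.72425.
FeO (M=71.844): mol = 0.20503; Fe = 0.20503, O = 0.20503.
SiO2 (M=60.083): mol = 0.93371; Si = 0.93371, O = 1.86742.
ΣO = 2.79670; factor = 6/ΣO = 2.14539.
Mg apfu = 0.72425 × 2.14539 = 1.554.

1.554 Mg apfu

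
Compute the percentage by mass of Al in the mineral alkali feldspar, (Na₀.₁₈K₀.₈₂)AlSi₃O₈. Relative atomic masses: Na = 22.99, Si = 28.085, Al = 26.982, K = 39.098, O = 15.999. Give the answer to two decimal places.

Formula mass = 0.18×22.99 + 0.82×39.098 + 1×26.982 + 3×28.085 + 8×15.999 = 275.428 g/mol, of which 26.982 g is Al.
So Al makes up 26.982/275.428 = 0.0980 of the mass, i.e. 9.80%.

9.80 wt%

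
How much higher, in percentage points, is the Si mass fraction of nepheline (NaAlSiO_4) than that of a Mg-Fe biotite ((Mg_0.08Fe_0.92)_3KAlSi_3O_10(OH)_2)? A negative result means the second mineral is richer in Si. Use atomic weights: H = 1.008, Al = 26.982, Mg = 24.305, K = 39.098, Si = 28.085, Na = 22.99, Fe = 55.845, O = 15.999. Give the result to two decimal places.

Si in NaAlSiO_4: molar mass 142.053 g/mol; 1×28.085 = 28.085 g → 19.77 wt%.
Si in (Mg_0.08Fe_0.92)_3KAlSi_3O_10(OH)_2: molar mass 504.304 g/mol; 3×28.085 = 84.255 g → 16.71 wt%.
Difference = 19.77 − 16.71 = 3.06 percentage points.

3.06 percentage points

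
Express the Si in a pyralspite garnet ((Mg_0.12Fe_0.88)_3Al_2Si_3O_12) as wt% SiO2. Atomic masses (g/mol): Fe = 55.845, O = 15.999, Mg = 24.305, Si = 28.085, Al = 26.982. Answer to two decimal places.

37.06 wt%

Molar mass of (Mg_0.12Fe_0.88)_3Al_2Si_3O_12 = 0.36*24.305 + 2.64*55.845 + 2*26.982 + 3*28.085 + 12*15.999 = 486.388 g/mol.
Each formula unit contains 3 Si, equivalent to 3/1 = 3.0000 mol SiO2.
M(SiO2) = 1×28.085 + 2×15.999 = 60.083 g/mol.
Mass of SiO2 per formula unit = 3.0000 × 60.083 = 180.249 g.
SiO2 wt% = 180.249 / 486.388 × 100 = 37.06%.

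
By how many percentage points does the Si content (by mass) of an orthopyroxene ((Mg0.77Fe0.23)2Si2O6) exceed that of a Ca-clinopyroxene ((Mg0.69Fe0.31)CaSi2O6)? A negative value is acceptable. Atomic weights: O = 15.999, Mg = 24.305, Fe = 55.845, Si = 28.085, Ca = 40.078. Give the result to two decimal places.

First mineral: 56.170 g Si in 215.282 g formula = 26.09 wt% Si.
Second mineral: 56.170 g Si in 226.324 g formula = 24.82 wt% Si.
26.09% − 24.82% gives a difference of 1.27 percentage points.

1.27 percentage points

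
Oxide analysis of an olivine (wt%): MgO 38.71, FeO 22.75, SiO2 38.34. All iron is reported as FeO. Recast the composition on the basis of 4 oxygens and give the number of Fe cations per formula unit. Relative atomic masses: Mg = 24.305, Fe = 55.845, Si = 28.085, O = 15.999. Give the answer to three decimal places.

MgO (M=40.304): mol = 0.96045; Mg = 0.96045, O = 0.96045.
FeO (M=71.844): mol = 0.31666; Fe = 0.31666, O = 0.31666.
SiO2 (M=60.083): mol = 0.63812; Si = 0.63812, O = 1.27624.
ΣO = 2.55335; factor = 4/ΣO = 1.56657.
Fe apfu = 0.31666 × 1.56657 = 0.496.

0.496 Fe apfu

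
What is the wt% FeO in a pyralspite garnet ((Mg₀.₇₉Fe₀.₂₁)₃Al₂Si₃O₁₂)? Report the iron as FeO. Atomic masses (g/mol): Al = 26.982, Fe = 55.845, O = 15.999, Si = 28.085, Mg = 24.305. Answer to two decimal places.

10.70 wt%

M((Mg₀.₇₉Fe₀.₂₁)₃Al₂Si₃O₁₂) = 422.992 g/mol; M(FeO) = 71.844 g/mol.
Moles FeO per formula unit = 0.63 Fe ÷ 1 = 0.6300.
FeO fraction = (0.6300 × 71.844) / 422.992 = 45.262/422.992 = 0.1070.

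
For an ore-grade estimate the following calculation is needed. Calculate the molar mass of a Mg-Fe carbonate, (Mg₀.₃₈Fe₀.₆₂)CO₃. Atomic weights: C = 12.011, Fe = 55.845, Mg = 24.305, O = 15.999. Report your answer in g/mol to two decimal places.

The formula mass is the sum 0.38(24.305) + 0.62(55.845) + 1(12.011) + 3(15.999).

103.87 g/mol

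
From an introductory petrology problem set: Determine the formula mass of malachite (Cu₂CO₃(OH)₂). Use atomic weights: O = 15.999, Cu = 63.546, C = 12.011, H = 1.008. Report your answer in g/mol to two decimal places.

Cu: 2 × 63.546 = 127.0920
C: 1 × 12.011 = 12.0110
O: 5 × 15.999 = 79.9950
H: 2 × 1.008 = 2.0160
Summing the contributions gives the formula mass.

221.11 g/mol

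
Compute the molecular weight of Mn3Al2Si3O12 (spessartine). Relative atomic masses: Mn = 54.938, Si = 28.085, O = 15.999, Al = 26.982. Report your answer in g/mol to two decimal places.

Mn: 3 × 54.938 = 164.8140
Al: 2 × 26.982 = 53.9640
Si: 3 × 28.085 = 84.2550
O: 12 × 15.999 = 191.9880
Summing the contributions gives the formula mass.

495.02 g/mol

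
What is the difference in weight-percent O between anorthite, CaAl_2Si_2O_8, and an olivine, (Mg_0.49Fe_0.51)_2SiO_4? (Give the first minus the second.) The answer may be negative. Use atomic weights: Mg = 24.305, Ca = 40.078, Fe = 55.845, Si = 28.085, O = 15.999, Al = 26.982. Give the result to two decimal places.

O in CaAl_2Si_2O_8: molar mass 278.204 g/mol; 8×15.999 = 127.992 g → 46.01 wt%.
O in (Mg_0.49Fe_0.51)_2SiO_4: molar mass 172.862 g/mol; 4×15.999 = 63.996 g → 37.02 wt%.
Difference = 46.01 − 37.02 = 8.99 percentage points.

8.99 percentage points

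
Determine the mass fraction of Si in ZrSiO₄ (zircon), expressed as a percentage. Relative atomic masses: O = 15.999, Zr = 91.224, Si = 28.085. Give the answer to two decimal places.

15.32 wt%

Formula mass = 1·91.224 + 1·28.085 + 4·15.999 = 183.305 g/mol, of which 28.085 g is Si.
So Si makes up 28.085/183.305 = 0.1532 of the mass, i.e. 15.32%.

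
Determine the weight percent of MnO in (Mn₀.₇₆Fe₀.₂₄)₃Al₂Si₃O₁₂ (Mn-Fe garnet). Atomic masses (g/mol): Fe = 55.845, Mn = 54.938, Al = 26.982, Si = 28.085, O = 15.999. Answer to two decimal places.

32.63 wt%

Formula mass = 495.674 g/mol.
2.28 Mn → 2.2800 mol MnO per formula unit; M(MnO) = 70.937, so MnO mass = 161.736 g.
161.736/495.674 × 100 = 32.63 wt%.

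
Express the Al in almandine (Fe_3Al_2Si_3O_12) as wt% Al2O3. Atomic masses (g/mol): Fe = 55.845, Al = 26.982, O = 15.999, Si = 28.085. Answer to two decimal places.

Formula mass = 497.742 g/mol.
2 Al → 1.0000 mol Al2O3 per formula unit; M(Al2O3) = 101.961, so Al2O3 mass = 101.961 g.
101.961/497.742 × 100 = 20.48 wt%.

20.48 wt%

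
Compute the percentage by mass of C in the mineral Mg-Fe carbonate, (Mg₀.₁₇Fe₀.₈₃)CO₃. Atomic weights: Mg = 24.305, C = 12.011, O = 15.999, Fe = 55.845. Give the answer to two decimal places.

Molar mass of (Mg₀.₁₇Fe₀.₈₃)CO₃: 0.17*24.305 + 0.83*55.845 + 1*12.011 + 3*15.999 = 110.491 g/mol.
Mass of C per formula unit: 1 × 12.011 = 12.011 g.
Weight fraction C = 12.011 / 110.491 = 0.1087.

10.87 mass %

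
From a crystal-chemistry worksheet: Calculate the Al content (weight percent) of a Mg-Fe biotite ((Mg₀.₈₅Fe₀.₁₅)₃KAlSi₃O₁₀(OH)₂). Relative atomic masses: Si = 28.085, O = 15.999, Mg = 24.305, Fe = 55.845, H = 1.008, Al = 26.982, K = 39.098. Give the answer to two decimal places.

6.25 weight percent

Molar mass of (Mg₀.₈₅Fe₀.₁₅)₃KAlSi₃O₁₀(OH)₂: 2.55*24.305 + 0.45*55.845 + 1*39.098 + 1*26.982 + 3*28.085 + 12*15.999 + 2*1.008 = 431.447 g/mol.
Mass of Al per formula unit: 1 × 26.982 = 26.982 g.
Weight fraction Al = 26.982 / 431.447 = 0.0625.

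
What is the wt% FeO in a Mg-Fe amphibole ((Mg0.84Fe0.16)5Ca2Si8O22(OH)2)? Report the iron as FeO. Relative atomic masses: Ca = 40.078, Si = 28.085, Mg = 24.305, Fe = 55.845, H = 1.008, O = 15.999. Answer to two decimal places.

M((Mg0.84Fe0.16)5Ca2Si8O22(OH)2) = 837.585 g/mol; M(FeO) = 71.844 g/mol.
Moles FeO per formula unit = 0.80 Fe ÷ 1 = 0.8000.
FeO fraction = (0.8000 × 71.844) / 837.585 = 57.475/837.585 = 0.0686.

6.86 wt%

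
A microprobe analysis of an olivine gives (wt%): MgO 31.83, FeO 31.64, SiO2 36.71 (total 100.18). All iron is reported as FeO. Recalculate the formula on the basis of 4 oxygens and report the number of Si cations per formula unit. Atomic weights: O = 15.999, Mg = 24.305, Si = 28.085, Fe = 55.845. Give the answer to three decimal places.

0.997 Si apfu

MgO: 31.83/40.304 = 0.78975 mol → 0.78975 mol Mg, 0.78975 mol O.
FeO: 31.64/71.844 = 0.44040 mol → 0.44040 mol Fe, 0.44040 mol O.
SiO2: 36.71/60.083 = 0.61099 mol → 0.61099 mol Si, 1.22198 mol O.
Total oxygen = 2.45213 mol. Normalization factor = 4/2.45213 = 1.63123.
Si per 4 O = 0.61099 × 1.63123 = 0.997.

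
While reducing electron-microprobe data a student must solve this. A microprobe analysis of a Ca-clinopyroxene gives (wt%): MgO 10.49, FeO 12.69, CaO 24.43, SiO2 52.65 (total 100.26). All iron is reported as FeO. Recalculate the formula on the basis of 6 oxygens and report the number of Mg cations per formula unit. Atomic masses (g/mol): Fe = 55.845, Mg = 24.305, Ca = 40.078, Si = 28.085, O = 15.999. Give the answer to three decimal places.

MgO: 10.49/40.304 = 0.26027 mol → 0.26027 mol Mg, 0.26027 mol O.
FeO: 12.69/71.844 = 0.17663 mol → 0.17663 mol Fe, 0.17663 mol O.
CaO: 24.43/56.077 = 0.43565 mol → 0.43565 mol Ca, 0.43565 mol O.
SiO2: 52.65/60.083 = 0.87629 mol → 0.87629 mol Si, 1.75258 mol O.
Total oxygen = 2.62513 mol. Normalization factor = 6/2.62513 = 2.28560.
Mg per 6 O = 0.26027 × 2.28560 = 0.595.

0.595 Mg apfu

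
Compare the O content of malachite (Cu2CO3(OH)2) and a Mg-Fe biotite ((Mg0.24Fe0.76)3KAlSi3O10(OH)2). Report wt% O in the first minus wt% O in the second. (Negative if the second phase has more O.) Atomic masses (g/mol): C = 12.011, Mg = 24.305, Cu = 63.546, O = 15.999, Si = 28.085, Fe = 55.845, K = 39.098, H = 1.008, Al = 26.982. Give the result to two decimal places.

-3.07 percentage points

M(Cu2CO3(OH)2) = 221.114 g/mol, so wt% O = 79.995/221.114 × 100 = 36.18%.
M((Mg0.24Fe0.76)3KAlSi3O10(OH)2) = 489.165 g/mol, so wt% O = 191.988/489.165 × 100 = 39.25%.
36.18 − 39.25 = -3.07 pp.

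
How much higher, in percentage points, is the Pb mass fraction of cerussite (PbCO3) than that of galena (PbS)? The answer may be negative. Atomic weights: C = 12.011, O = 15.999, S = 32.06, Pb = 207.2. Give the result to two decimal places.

-9.06 percentage points

Pb in PbCO3: molar mass 267.208 g/mol; 1×207.2 = 207.200 g → 77.54 wt%.
Pb in PbS: molar mass 239.260 g/mol; 1×207.2 = 207.200 g → 86.60 wt%.
Difference = 77.54 − 86.60 = -9.06 percentage points.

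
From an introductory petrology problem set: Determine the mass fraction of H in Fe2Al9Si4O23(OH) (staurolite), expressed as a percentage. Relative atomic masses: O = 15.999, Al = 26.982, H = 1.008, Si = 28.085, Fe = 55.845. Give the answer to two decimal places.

Formula mass = 2·55.845 + 9·26.982 + 4·28.085 + 24·15.999 + 1·1.008 = 851.852 g/mol, of which 1.008 g is H.
So H makes up 1.008/851.852 = 0.0012 of the mass, i.e. 0.12%.

0.12 weight percent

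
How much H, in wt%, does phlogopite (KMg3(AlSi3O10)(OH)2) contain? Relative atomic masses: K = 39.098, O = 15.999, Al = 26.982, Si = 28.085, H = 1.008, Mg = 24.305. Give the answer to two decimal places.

0.48 wt%

Formula mass = 1·39.098 + 3·24.305 + 1·26.982 + 3·28.085 + 12·15.999 + 2·1.008 = 417.254 g/mol, of which 2.016 g is H.
So H makes up 2.016/417.254 = 0.0048 of the mass, i.e. 0.48%.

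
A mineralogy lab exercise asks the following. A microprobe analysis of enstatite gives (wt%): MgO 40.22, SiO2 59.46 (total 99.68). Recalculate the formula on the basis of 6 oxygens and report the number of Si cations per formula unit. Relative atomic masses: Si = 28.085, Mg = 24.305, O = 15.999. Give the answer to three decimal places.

1.994 Si apfu

MgO (M=40.304): mol = 0.99792; Mg = 0.99792, O = 0.99792.
SiO2 (M=60.083): mol = 0.98963; Si = 0.98963, O = 1.97926.
ΣO = 2.97718; factor = 6/ΣO = 2.01533.
Si apfu = 0.98963 × 2.01533 = 1.994.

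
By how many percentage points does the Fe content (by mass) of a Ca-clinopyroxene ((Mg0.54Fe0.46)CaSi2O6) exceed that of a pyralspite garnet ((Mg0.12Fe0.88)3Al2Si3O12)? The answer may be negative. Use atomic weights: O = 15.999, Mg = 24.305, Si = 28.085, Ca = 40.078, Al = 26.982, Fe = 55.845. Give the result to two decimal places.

First mineral: 25.689 g Fe in 231.055 g formula = 11.12 wt% Fe.
Second mineral: 147.431 g Fe in 486.388 g formula = 30.31 wt% Fe.
11.12% − 30.31% gives a difference of -19.19 percentage points.

-19.19 percentage points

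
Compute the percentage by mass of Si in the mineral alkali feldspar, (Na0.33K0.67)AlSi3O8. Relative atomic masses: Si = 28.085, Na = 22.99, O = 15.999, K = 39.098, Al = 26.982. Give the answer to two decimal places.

30.86 wt%

Formula mass = 0.33·22.99 + 0.67·39.098 + 1·26.982 + 3·28.085 + 8·15.999 = 273.011 g/mol, of which 84.255 g is Si.
So Si makes up 84.255/273.011 = 0.3086 of the mass, i.e. 30.86%.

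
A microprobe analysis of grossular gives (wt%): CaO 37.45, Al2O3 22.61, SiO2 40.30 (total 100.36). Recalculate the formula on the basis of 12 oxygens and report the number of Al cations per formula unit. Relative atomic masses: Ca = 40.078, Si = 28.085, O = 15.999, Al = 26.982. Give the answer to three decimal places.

CaO (M=56.077): mol = 0.66783; Ca = 0.66783, O = 0.66783.
Al2O3 (M=101.961): mol = 0.22175; Al = 0.44350, O = 0.66525.
SiO2 (M=60.083): mol = 0.67074; Si = 0.67074, O = 1.34148.
ΣO = 2.67456; factor = 12/ΣO = 4.48672.
Al apfu = 0.44350 × 4.48672 = 1.990.

1.990 Al apfu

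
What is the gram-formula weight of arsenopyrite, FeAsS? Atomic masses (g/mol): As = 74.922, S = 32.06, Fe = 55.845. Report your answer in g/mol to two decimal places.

Fe: 1 × 55.845 = 55.8450
As: 1 × 74.922 = 74.9220
S: 1 × 32.06 = 32.0600
Summing the contributions gives the formula mass.

162.83 g/mol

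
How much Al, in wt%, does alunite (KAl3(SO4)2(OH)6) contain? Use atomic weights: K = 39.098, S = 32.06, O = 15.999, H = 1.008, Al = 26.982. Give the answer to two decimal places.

19.54 wt%

M(KAl3(SO4)2(OH)6) = 414.198 g/mol.
Al contributes 3 × 26.982 = 80.946 g per mole.
80.946/414.198 = 0.1954 → 19.54%.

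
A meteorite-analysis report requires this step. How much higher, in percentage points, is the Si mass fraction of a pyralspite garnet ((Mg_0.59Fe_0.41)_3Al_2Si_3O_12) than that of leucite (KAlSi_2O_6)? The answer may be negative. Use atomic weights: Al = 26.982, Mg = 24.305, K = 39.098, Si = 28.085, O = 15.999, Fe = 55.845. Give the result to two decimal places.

-6.67 percentage points

First mineral: 84.255 g Si in 441.916 g formula = 19.07 wt% Si.
Second mineral: 56.170 g Si in 218.244 g formula = 25.74 wt% Si.
19.07% − 25.74% gives a difference of -6.67 percentage points.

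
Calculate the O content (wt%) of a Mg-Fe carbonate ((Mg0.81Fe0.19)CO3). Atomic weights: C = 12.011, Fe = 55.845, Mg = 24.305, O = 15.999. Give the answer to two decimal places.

53.15 wt%

M((Mg0.81Fe0.19)CO3) = 90.306 g/mol.
O contributes 3 × 15.999 = 47.997 g per mole.
47.997/90.306 = 0.5315 → 53.15%.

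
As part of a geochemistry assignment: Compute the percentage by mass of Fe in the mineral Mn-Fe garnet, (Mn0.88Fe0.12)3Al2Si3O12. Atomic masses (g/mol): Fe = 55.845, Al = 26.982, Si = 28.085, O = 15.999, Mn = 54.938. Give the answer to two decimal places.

4.06 mass %

Molar mass of (Mn0.88Fe0.12)3Al2Si3O12: 2.64·54.938 + 0.36·55.845 + 2·26.982 + 3·28.085 + 12·15.999 = 495.348 g/mol.
Mass of Fe per formula unit: 0.36 × 55.845 = 20.104 g.
Weight fraction Fe = 20.104 / 495.348 = 0.0406.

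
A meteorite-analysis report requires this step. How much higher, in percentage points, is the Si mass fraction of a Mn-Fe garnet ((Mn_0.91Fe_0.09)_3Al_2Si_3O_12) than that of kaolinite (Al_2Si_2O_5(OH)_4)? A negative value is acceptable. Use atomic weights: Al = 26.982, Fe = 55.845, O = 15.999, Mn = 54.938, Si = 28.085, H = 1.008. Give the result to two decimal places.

-4.75 percentage points

First mineral: 84.255 g Si in 495.266 g formula = 17.01 wt% Si.
Second mineral: 56.170 g Si in 258.157 g formula = 21.76 wt% Si.
17.01% − 21.76% gives a difference of -4.75 percentage points.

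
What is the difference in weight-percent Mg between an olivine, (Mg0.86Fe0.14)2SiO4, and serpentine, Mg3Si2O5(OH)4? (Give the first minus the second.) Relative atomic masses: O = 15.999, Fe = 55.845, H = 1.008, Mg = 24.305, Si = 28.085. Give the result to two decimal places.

M((Mg0.86Fe0.14)2SiO4) = 149.522 g/mol, so wt% Mg = 41.805/149.522 × 100 = 27.96%.
M(Mg3Si2O5(OH)4) = 277.108 g/mol, so wt% Mg = 72.915/277.108 × 100 = 26.31%.
27.96 − 26.31 = 1.65 pp.

1.65 percentage points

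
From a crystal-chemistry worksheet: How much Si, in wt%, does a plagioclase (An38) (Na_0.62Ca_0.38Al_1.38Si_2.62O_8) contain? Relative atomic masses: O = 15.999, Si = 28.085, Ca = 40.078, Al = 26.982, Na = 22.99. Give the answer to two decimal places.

27.43 wt%

Molar mass of Na_0.62Ca_0.38Al_1.38Si_2.62O_8: 0.62×22.99 + 0.38×40.078 + 1.38×26.982 + 2.62×28.085 + 8×15.999 = 268.293 g/mol.
Mass of Si per formula unit: 2.62 × 28.085 = 73.583 g.
Weight fraction Si = 73.583 / 268.293 = 0.2743.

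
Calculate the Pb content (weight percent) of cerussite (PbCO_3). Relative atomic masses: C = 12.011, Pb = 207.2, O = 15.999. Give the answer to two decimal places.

77.54 weight percent

Molar mass of PbCO_3: 1×207.2 + 1×12.011 + 3×15.999 = 267.208 g/mol.
Mass of Pb per formula unit: 1 × 207.2 = 207.200 g.
Weight fraction Pb = 207.200 / 267.208 = 0.7754.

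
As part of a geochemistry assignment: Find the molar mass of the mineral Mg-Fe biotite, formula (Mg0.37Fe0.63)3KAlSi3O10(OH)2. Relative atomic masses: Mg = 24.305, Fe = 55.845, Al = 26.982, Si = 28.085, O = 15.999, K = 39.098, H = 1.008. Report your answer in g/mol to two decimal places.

The formula mass is the sum 1.11(24.305) + 1.89(55.845) + 1(39.098) + 1(26.982) + 3(28.085) + 12(15.999) + 2(1.008).

476.86 g/mol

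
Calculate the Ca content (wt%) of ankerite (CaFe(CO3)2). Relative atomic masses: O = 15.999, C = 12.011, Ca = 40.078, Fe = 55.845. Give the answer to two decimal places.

18.56 wt%

Molar mass of CaFe(CO3)2: 1*40.078 + 1*55.845 + 2*12.011 + 6*15.999 = 215.939 g/mol.
Mass of Ca per formula unit: 1 × 40.078 = 40.078 g.
Weight fraction Ca = 40.078 / 215.939 = 0.1856.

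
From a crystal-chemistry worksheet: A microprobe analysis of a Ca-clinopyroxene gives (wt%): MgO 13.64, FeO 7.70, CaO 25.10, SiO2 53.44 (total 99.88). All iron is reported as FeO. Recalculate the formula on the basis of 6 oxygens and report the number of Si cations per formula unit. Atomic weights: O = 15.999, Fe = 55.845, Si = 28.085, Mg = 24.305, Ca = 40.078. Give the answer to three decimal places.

MgO (M=40.304): mol = 0.33843; Mg = 0.33843, O = 0.33843.
FeO (M=71.844): mol = 0.10718; Fe = 0.10718, O = 0.10718.
CaO (M=56.077): mol = 0.44760; Ca = 0.44760, O = 0.44760.
SiO2 (M=60.083): mol = 0.88944; Si = 0.88944, O = 1.77888.
ΣO = 2.67209; factor = 6/ΣO = 2.24543.
Si apfu = 0.88944 × 2.24543 = 1.997.

1.997 Si apfu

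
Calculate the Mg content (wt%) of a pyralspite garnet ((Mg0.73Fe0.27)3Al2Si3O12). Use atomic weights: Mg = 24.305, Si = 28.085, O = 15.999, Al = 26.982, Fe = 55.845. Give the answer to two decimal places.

12.42 wt%

Molar mass of (Mg0.73Fe0.27)3Al2Si3O12: 2.19·24.305 + 0.81·55.845 + 2·26.982 + 3·28.085 + 12·15.999 = 428.669 g/mol.
Mass of Mg per formula unit: 2.19 × 24.305 = 53.228 g.
Weight fraction Mg = 53.228 / 428.669 = 0.1242.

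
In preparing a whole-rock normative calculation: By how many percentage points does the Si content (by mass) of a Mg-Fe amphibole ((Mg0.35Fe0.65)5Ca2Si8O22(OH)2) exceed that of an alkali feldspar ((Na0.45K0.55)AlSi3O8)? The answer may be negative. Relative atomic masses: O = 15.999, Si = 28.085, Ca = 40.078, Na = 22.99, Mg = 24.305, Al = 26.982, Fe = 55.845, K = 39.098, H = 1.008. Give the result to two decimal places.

-6.52 percentage points

First mineral: 224.680 g Si in 914.858 g formula = 24.56 wt% Si.
Second mineral: 84.255 g Si in 271.078 g formula = 31.08 wt% Si.
24.56% − 31.08% gives a difference of -6.52 percentage points.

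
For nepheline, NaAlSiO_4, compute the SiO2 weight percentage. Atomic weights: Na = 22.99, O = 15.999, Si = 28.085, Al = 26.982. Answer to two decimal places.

Molar mass of NaAlSiO_4 = 1·22.99 + 1·26.982 + 1·28.085 + 4·15.999 = 142.053 g/mol.
Each formula unit contains 1 Si, equivalent to 1/1 = 1.0000 mol SiO2.
M(SiO2) = 1×28.085 + 2×15.999 = 60.083 g/mol.
Mass of SiO2 per formula unit = 1.0000 × 60.083 = 60.083 g.
SiO2 wt% = 60.083 / 142.053 × 100 = 42.30%.

42.30 wt%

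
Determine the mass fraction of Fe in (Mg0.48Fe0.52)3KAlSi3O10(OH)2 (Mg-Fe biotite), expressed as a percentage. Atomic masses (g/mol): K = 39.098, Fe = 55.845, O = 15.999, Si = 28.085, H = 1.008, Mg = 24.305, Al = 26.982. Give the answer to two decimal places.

18.68 weight percent

Formula mass = 1.44*24.305 + 1.56*55.845 + 1*39.098 + 1*26.982 + 3*28.085 + 12*15.999 + 2*1.008 = 466.456 g/mol, of which 87.118 g is Fe.
So Fe makes up 87.118/466.456 = 0.1868 of the mass, i.e. 18.68%.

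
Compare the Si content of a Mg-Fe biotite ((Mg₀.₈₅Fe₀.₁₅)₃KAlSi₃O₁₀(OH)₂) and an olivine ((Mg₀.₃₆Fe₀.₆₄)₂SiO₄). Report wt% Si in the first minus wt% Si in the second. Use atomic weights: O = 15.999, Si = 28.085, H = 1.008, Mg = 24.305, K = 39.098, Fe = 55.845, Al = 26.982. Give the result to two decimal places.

First mineral: 84.255 g Si in 431.447 g formula = 19.53 wt% Si.
Second mineral: 28.085 g Si in 181.062 g formula = 15.51 wt% Si.
19.53% − 15.51% gives a difference of 4.02 percentage points.

4.02 percentage points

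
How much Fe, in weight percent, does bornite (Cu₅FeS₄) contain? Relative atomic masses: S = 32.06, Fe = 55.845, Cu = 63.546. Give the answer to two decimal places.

11.13 weight percent

Molar mass of Cu₅FeS₄: 5×63.546 + 1×55.845 + 4×32.06 = 501.815 g/mol.
Mass of Fe per formula unit: 1 × 55.845 = 55.845 g.
Weight fraction Fe = 55.845 / 501.815 = 0.1113.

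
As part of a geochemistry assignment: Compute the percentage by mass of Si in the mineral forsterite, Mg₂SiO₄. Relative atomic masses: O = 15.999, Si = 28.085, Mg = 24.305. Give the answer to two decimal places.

19.96 wt%

Formula mass = 2*24.305 + 1*28.085 + 4*15.999 = 140.691 g/mol, of which 28.085 g is Si.
So Si makes up 28.085/140.691 = 0.1996 of the mass, i.e. 19.96%.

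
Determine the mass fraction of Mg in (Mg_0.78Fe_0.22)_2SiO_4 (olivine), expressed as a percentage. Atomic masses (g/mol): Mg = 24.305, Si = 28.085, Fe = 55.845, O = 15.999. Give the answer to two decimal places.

24.53 weight percent

Formula mass = 1.56×24.305 + 0.44×55.845 + 1×28.085 + 4×15.999 = 154.569 g/mol, of which 37.916 g is Mg.
So Mg makes up 37.916/154.569 = 0.2453 of the mass, i.e. 24.53%.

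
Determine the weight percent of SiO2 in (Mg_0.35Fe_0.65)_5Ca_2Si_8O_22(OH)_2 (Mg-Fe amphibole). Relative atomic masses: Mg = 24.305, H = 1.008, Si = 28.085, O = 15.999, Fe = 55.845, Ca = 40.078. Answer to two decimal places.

Molar mass of (Mg_0.35Fe_0.65)_5Ca_2Si_8O_22(OH)_2 = 1.75·24.305 + 3.25·55.845 + 2·40.078 + 8·28.085 + 24·15.999 + 2·1.008 = 914.858 g/mol.
Each formula unit contains 8 Si, equivalent to 8/1 = 8.0000 mol SiO2.
M(SiO2) = 1×28.085 + 2×15.999 = 60.083 g/mol.
Mass of SiO2 per formula unit = 8.0000 × 60.083 = 480.664 g.
SiO2 wt% = 480.664 / 914.858 × 100 = 52.54%.

52.54 wt%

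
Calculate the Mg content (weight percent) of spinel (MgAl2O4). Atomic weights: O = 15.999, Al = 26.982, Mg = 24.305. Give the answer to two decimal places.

17.08 weight percent

Formula mass = 1*24.305 + 2*26.982 + 4*15.999 = 142.265 g/mol, of which 24.305 g is Mg.
So Mg makes up 24.305/142.265 = 0.1708 of the mass, i.e. 17.08%.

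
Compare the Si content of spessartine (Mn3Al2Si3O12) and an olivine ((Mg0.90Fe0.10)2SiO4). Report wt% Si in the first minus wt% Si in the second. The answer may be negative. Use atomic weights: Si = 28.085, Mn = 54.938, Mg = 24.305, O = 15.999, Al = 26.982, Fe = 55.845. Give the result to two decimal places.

Si in Mn3Al2Si3O12: molar mass 495.021 g/mol; 3×28.085 = 84.255 g → 17.02 wt%.
Si in (Mg0.90Fe0.10)2SiO4: molar mass 146.999 g/mol; 1×28.085 = 28.085 g → 19.11 wt%.
Difference = 17.02 − 19.11 = -2.09 percentage points.

-2.09 percentage points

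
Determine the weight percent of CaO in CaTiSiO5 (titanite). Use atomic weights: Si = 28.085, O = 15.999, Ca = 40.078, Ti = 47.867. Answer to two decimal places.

Formula mass = 196.025 g/mol.
1 Ca → 1.0000 mol CaO per formula unit; M(CaO) = 56.077, so CaO mass = 56.077 g.
56.077/196.025 × 100 = 28.61 wt%.

28.61 wt%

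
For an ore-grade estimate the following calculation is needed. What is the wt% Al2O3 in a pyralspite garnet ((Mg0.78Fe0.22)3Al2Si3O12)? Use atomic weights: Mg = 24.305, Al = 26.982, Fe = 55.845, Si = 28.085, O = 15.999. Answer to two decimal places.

24.05 wt%

Molar mass of (Mg0.78Fe0.22)3Al2Si3O12 = 2.34·24.305 + 0.66·55.845 + 2·26.982 + 3·28.085 + 12·15.999 = 423.938 g/mol.
Each formula unit contains 2 Al, equivalent to 2/2 = 1.0000 mol Al2O3.
M(Al2O3) = 2×26.982 + 3×15.999 = 101.961 g/mol.
Mass of Al2O3 per formula unit = 1.0000 × 101.961 = 101.961 g.
Al2O3 wt% = 101.961 / 423.938 × 100 = 24.05%.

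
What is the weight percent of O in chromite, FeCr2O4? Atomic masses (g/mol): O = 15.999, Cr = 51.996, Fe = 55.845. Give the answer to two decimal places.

Molar mass of FeCr2O4: 1·55.845 + 2·51.996 + 4·15.999 = 223.833 g/mol.
Mass of O per formula unit: 4 × 15.999 = 63.996 g.
Weight fraction O = 63.996 / 223.833 = 0.2859.

28.59 wt%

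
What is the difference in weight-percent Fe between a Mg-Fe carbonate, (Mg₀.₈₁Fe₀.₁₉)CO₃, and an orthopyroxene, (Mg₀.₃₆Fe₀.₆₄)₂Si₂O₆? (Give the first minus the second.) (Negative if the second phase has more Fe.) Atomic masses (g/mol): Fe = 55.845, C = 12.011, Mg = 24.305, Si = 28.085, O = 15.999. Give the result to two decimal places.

Fe in (Mg₀.₈₁Fe₀.₁₉)CO₃: molar mass 90.306 g/mol; 0.19×55.845 = 10.611 g → 11.75 wt%.
Fe in (Mg₀.₃₆Fe₀.₆₄)₂Si₂O₆: molar mass 241.145 g/mol; 1.28×55.845 = 71.482 g → 29.64 wt%.
Difference = 11.75 − 29.64 = -17.89 percentage points.

-17.89 percentage points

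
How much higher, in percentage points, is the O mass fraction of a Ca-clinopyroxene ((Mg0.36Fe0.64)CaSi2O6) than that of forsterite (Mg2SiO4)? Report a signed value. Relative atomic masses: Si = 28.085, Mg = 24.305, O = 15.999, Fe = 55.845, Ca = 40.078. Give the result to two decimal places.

M((Mg0.36Fe0.64)CaSi2O6) = 236.733 g/mol, so wt% O = 95.994/236.733 × 100 = 40.55%.
M(Mg2SiO4) = 140.691 g/mol, so wt% O = 63.996/140.691 × 100 = 45.49%.
40.55 − 45.49 = -4.94 pp.

-4.94 percentage points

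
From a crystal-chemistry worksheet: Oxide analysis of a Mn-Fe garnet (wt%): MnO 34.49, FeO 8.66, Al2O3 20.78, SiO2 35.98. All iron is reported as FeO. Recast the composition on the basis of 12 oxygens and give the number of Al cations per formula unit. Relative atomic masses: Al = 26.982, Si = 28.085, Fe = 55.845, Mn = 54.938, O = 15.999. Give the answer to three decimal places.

34.49 wt% MnO ÷ 70.937 g/mol = 0.48621 mol, giving 0.48621 Mn and 0.48621 O.
8.66 wt% FeO ÷ 71.844 g/mol = 0.12054 mol, giving 0.12054 Fe and 0.12054 O.
20.78 wt% Al2O3 ÷ 101.961 g/mol = 0.20380 mol, giving 0.40760 Al and 0.61140 O.
35.98 wt% SiO2 ÷ 60.083 g/mol = 0.59884 mol, giving 0.59884 Si and 1.19768 O.
Oxygen sums to 2.41583; scaling by 12/2.41583 = 4.96724 puts the formula on 12 O.
Al: 0.40760 × 4.96724 = 2.025 atoms per formula unit.

2.025 Al apfu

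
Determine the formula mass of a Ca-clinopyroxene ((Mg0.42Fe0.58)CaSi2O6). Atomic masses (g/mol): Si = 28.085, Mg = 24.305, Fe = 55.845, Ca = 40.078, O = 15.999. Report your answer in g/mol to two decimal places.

234.84 g/mol

M = 0.42×24.305 + 0.58×55.845 + 1×40.078 + 2×28.085 + 6×15.999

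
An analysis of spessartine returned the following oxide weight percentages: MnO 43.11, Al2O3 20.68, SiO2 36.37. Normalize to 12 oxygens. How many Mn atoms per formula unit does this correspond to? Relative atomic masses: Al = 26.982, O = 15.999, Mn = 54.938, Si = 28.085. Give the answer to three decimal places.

MnO (M=70.937): mol = 0.60772; Mn = 0.60772, O = 0.60772.
Al2O3 (M=101.961): mol = 0.20282; Al = 0.40564, O = 0.60846.
SiO2 (M=60.083): mol = 0.60533; Si = 0.60533, O = 1.21066.
ΣO = 2.42684; factor = 12/ΣO = 4.94470.
Mn apfu = 0.60772 × 4.94470 = 3.005.

3.005 Mn apfu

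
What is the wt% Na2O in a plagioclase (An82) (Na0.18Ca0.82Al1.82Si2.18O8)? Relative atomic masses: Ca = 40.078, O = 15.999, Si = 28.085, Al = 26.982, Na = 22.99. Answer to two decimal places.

Molar mass of Na0.18Ca0.82Al1.82Si2.18O8 = 0.18·22.99 + 0.82·40.078 + 1.82·26.982 + 2.18·28.085 + 8·15.999 = 275.327 g/mol.
Each formula unit contains 0.18 Na, equivalent to 0.18/2 = 0.0900 mol Na2O.
M(Na2O) = 2×22.99 + 1×15.999 = 61.979 g/mol.
Mass of Na2O per formula unit = 0.0900 × 61.979 = 5.578 g.
Na2O wt% = 5.578 / 275.327 × 100 = 2.03%.

2.03 wt%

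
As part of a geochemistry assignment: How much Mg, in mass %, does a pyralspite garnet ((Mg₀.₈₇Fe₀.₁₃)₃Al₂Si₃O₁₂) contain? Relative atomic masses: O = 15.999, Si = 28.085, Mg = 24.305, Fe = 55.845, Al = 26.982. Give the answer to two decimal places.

15.27 mass %

Formula mass = 2.61×24.305 + 0.39×55.845 + 2×26.982 + 3×28.085 + 12×15.999 = 415.423 g/mol, of which 63.436 g is Mg.
So Mg makes up 63.436/415.423 = 0.1527 of the mass, i.e. 15.27%.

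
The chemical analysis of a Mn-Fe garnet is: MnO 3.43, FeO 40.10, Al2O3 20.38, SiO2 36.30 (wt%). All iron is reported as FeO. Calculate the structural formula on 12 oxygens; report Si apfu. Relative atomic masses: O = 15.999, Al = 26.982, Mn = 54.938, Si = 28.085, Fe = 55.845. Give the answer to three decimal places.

3.43 wt% MnO ÷ 70.937 g/mol = 0.04835 mol, giving 0.04835 Mn and 0.04835 O.
40.10 wt% FeO ÷ 71.844 g/mol = 0.55815 mol, giving 0.55815 Fe and 0.55815 O.
20.38 wt% Al2O3 ÷ 101.961 g/mol = 0.19988 mol, giving 0.39976 Al and 0.59964 O.
36.30 wt% SiO2 ÷ 60.083 g/mol = 0.60416 mol, giving 0.60416 Si and 1.20832 O.
Oxygen sums to 2.41446; scaling by 12/2.41446 = 4.97006 puts the formula on 12 O.
Si: 0.60416 × 4.97006 = 3.003 atoms per formula unit.

3.003 Si apfu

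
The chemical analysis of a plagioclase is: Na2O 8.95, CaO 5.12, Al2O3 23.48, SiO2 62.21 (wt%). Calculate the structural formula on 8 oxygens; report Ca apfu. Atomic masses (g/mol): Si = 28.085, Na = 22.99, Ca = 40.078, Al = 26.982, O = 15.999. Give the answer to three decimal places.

Na2O: 8.95/61.979 = 0.14440 mol → 0.28880 mol Na, 0.14440 mol O.
CaO: 5.12/56.077 = 0.09130 mol → 0.09130 mol Ca, 0.09130 mol O.
Al2O3: 23.48/101.961 = 0.23028 mol → 0.46056 mol Al, 0.69084 mol O.
SiO2: 62.21/60.083 = 1.03540 mol → 1.03540 mol Si, 2.07080 mol O.
Total oxygen = 2.99734 mol. Normalization factor = 8/2.99734 = 2.66903.
Ca per 8 O = 0.09130 × 2.66903 = 0.244.

0.244 Ca apfu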